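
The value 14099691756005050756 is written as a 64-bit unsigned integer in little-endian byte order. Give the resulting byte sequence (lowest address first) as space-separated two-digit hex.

14099691756005050756 in hexadecimal, padded to 64 bits, is 0xC3AC2AF2DF2F4984.
Split into bytes (most-significant first): C3 AC 2A F2 DF 2F 49 84.
Little-endian: lowest address holds the least-significant byte.
So at ascending addresses the bytes are 84 49 2F DF F2 2A AC C3.

84 49 2F DF F2 2A AC C3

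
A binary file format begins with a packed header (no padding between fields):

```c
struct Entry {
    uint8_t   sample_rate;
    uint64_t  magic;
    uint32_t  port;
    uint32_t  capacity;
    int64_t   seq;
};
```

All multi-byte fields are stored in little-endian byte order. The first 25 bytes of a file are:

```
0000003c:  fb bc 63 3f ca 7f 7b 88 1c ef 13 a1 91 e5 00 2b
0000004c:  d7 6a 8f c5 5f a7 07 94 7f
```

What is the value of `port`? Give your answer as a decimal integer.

`port` follows `sample_rate` (1 B), `magic` (8 B), so it starts at offset 1 + 8 = 9 and occupies 4 bytes.
Bytes at offsets 9..12: EF 13 A1 91.
In little-endian order the low byte comes first in memory.
Reassemble most-significant byte first: 91 A1 13 EF → 0x91A113EF.
0x91A113EF = 2443252719.

2443252719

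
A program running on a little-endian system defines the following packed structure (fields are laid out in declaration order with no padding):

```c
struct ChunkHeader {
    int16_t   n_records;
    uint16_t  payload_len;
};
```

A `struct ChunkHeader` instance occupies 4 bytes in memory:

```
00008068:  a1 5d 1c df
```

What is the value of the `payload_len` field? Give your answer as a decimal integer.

57116

`payload_len` follows `n_records` (2 bytes), so it starts at byte offset 2 and occupies 2 bytes.
Bytes at offsets 2..3: 1C DF.
Little-endian stores the least-significant byte at the lowest address.
Reassemble most-significant byte first: DF 1C → 0xDF1C.
0xDF1C = 57116.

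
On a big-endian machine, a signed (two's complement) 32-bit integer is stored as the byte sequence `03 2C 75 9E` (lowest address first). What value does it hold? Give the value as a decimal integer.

53245342

Big-endian stores the most-significant byte at the lowest address.
The bytes are already most-significant first: 0x032C759E.
0x032C759E = 53245342.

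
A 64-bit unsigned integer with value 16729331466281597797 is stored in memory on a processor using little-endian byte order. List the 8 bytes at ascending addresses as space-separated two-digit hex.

65 BB 7A 31 55 86 2A E8

16729331466281597797 in hexadecimal, padded to 64 bits, is 0xE82A8655317ABB65.
Split into bytes (most-significant first): E8 2A 86 55 31 7A BB 65.
Little-endian stores the least-significant byte at the lowest address.
So at ascending addresses the bytes are 65 BB 7A 31 55 86 2A E8.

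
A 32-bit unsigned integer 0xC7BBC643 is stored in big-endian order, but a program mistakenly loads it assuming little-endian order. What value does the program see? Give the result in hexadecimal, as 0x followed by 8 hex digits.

0x43C6BBC7

Stored big-endian, the bytes at ascending addresses are C7 BB C6 43.
Read back as little-endian, the first byte is least significant, giving 0x43C6BBC7.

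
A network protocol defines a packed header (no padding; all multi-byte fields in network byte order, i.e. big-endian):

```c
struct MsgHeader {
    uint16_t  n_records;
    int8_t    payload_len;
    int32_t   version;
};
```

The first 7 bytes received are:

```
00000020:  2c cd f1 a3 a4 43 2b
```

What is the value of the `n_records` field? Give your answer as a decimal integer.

`n_records` is the first field, at byte offset 0, occupying 2 bytes.
Bytes at offsets 0..1: 2C CD.
Big-endian stores the most-significant byte at the lowest address.
The bytes are already most-significant first: 0x2CCD.
0x2CCD = 11469.

11469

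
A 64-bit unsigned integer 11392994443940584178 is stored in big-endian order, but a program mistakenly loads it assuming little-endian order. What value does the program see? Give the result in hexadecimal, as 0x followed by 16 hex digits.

0xF2DA1387150C1C9E

11392994443940584178 in 64-bit hexadecimal is 0x9E1C0C158713DAF2.
Stored big-endian, the bytes at ascending addresses are 9E 1C 0C 15 87 13 DA F2.
Read back as little-endian, the first byte is least significant, giving 0xF2DA1387150C1C9E.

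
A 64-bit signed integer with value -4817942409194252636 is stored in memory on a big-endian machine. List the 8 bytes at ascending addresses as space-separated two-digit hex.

Two's complement of -4817942409194252636 in 64 bits: 4817942409194252636 = 0x42DCC5183850295C; invert → 0xBD233AE7C7AFD6A3; add 1 → 0xBD233AE7C7AFD6A4.
Split into bytes (most-significant first): BD 23 3A E7 C7 AF D6 A4.
In big-endian order the high byte comes first in memory.
So the memory order matches the most-significant-first order: BD 23 3A E7 C7 AF D6 A4.

BD 23 3A E7 C7 AF D6 A4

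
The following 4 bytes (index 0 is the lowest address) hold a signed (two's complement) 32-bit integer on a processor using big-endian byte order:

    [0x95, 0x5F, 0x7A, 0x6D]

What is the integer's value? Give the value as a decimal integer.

Big-endian: lowest address holds the most-significant byte.
The bytes are already most-significant first: 0x955F7A6D.
Top bit is set, so as a signed 32-bit value this is 0x955F7A6D − 2^32 = -1788904851.

-1788904851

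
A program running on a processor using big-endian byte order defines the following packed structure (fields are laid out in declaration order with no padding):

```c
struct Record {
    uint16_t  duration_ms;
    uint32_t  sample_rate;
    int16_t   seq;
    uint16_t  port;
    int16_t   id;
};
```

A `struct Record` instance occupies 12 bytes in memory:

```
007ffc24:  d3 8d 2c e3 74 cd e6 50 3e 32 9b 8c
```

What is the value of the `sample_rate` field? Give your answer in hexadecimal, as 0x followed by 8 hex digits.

`sample_rate` follows `duration_ms` (2 bytes), so it starts at byte offset 2 and occupies 4 bytes.
Bytes at offsets 2..5: 2C E3 74 CD.
Big-endian: lowest address holds the most-significant byte.
The bytes are already most-significant first: 0x2CE374CD.

0x2CE374CD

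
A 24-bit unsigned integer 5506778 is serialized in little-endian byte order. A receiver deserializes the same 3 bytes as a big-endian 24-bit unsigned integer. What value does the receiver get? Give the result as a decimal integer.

14288468

5506778 in 24-bit hexadecimal is 0x5406DA.
Stored little-endian, the bytes at ascending addresses are DA 06 54.
Read back as big-endian, the last byte is least significant, giving 0xDA0654.
0xDA0654 = 14288468.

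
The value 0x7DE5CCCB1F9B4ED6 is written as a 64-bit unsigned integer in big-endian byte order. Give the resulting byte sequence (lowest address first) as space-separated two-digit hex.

Split into bytes (most-significant first): 7D E5 CC CB 1F 9B 4E D6.
In big-endian order the high byte comes first in memory.
So the memory order matches the most-significant-first order: 7D E5 CC CB 1F 9B 4E D6.

7D E5 CC CB 1F 9B 4E D6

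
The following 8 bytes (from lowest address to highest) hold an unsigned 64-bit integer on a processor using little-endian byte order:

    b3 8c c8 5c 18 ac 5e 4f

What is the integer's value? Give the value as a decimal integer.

Little-endian: lowest address holds the least-significant byte.
Reassemble most-significant byte first: 4F 5E AC 18 5C C8 8C B3 → 0x4F5EAC185CC88CB3.
0x4F5EAC185CC88CB3 = 5719197797442948275.

5719197797442948275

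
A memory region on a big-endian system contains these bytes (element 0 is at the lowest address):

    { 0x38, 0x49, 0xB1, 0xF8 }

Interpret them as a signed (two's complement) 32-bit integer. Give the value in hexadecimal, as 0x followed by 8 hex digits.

0x3849B1F8

In big-endian order the high byte comes first in memory.
The bytes are already most-significant first: 0x3849B1F8.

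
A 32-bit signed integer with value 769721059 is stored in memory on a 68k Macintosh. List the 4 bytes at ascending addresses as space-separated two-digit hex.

769721059 in hexadecimal, padded to 32 bits, is 0x2DE102E3.
Split into bytes (most-significant first): 2D E1 02 E3.
Big-endian: lowest address holds the most-significant byte.
So the memory order matches the most-significant-first order: 2D E1 02 E3.

2D E1 02 E3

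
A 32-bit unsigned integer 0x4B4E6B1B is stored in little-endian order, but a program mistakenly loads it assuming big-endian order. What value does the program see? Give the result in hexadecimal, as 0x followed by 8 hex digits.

Stored little-endian, the bytes at ascending addresses are 1B 6B 4E 4B.
Read back as big-endian, the last byte is least significant, giving 0x1B6B4E4B.

0x1B6B4E4B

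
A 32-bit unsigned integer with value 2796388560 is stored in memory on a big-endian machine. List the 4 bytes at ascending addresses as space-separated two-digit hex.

2796388560 in hexadecimal, padded to 32 bits, is 0xA6AD80D0.
Split into bytes (most-significant first): A6 AD 80 D0.
In big-endian order the high byte comes first in memory.
So the memory order matches the most-significant-first order: A6 AD 80 D0.

A6 AD 80 D0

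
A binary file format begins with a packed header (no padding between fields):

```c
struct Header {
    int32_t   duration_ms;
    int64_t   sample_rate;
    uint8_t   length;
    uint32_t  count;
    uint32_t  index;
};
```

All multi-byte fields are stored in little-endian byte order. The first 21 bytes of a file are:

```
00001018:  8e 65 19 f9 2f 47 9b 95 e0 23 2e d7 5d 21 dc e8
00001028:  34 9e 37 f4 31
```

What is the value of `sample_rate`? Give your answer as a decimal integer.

`sample_rate` follows `duration_ms` (4 bytes), so it starts at byte offset 4 and occupies 8 bytes.
Bytes at offsets 4..11: 2F 47 9B 95 E0 23 2E D7.
Little-endian stores the least-significant byte at the lowest address.
Reassemble most-significant byte first: D7 2E 23 E0 95 9B 47 2F → 0xD72E23E0959B472F.
Top bit is set, so as a signed 64-bit value this is 0xD72E23E0959B472F − 2^64 = -2941374059136727249.

-2941374059136727249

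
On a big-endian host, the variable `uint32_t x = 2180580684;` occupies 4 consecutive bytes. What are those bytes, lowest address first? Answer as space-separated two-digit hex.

81 F9 05 4C

2180580684 in hexadecimal, padded to 32 bits, is 0x81F9054C.
Split into bytes (most-significant first): 81 F9 05 4C.
Big-endian stores the most-significant byte at the lowest address.
So the memory order matches the most-significant-first order: 81 F9 05 4C.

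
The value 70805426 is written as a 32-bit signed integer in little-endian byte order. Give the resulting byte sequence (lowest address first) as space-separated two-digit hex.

70805426 in hexadecimal, padded to 32 bits, is 0x043867B2.
Split into bytes (most-significant first): 04 38 67 B2.
Little-endian stores the least-significant byte at the lowest address.
So at ascending addresses the bytes are B2 67 38 04.

B2 67 38 04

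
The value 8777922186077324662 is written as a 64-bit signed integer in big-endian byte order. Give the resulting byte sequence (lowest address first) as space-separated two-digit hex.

8777922186077324662 in hexadecimal, padded to 64 bits, is 0x79D171B88728C576.
Split into bytes (most-significant first): 79 D1 71 B8 87 28 C5 76.
Big-endian stores the most-significant byte at the lowest address.
So the memory order matches the most-significant-first order: 79 D1 71 B8 87 28 C5 76.

79 D1 71 B8 87 28 C5 76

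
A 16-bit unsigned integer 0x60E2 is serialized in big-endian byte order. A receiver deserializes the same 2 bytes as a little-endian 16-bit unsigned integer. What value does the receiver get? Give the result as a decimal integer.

Stored big-endian, the bytes at ascending addresses are 60 E2.
Read back as little-endian, the first byte is least significant, giving 0xE260.
0xE260 = 57952.

57952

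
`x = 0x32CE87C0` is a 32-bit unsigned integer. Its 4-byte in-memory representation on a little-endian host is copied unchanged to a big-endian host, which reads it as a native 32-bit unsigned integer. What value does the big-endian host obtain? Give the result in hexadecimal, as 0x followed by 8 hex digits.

0xC087CE32

Stored little-endian, the bytes at ascending addresses are C0 87 CE 32.
Read back as big-endian, the last byte is least significant, giving 0xC087CE32.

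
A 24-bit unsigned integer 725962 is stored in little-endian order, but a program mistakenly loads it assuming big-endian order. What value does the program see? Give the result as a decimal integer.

13243147

725962 in 24-bit hexadecimal is 0x0B13CA.
Stored little-endian, the bytes at ascending addresses are CA 13 0B.
Read back as big-endian, the last byte is least significant, giving 0xCA130B.
0xCA130B = 13243147.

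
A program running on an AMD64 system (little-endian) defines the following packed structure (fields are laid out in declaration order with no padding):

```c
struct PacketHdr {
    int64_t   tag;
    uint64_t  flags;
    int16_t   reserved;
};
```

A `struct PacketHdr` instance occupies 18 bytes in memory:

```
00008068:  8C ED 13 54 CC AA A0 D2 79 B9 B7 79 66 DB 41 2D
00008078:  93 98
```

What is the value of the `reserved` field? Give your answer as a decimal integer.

`reserved` follows `tag` (8 B), `flags` (8 B), so it starts at offset 8 + 8 = 16 and occupies 2 bytes.
Bytes at offsets 16..17: 93 98.
Little-endian: lowest address holds the least-significant byte.
Reassemble most-significant byte first: 98 93 → 0x9893.
Top bit is set, so as a signed 16-bit value this is 0x9893 − 2^16 = -26477.

-26477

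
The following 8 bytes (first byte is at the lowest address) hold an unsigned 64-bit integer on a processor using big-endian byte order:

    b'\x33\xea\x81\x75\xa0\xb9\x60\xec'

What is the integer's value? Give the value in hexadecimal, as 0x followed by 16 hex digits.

In big-endian order the high byte comes first in memory.
The bytes are already most-significant first: 0x33EA8175A0B960EC.

0x33EA8175A0B960EC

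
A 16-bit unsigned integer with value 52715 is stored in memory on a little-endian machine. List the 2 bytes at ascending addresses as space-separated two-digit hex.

52715 in hexadecimal, padded to 16 bits, is 0xCDEB.
Split into bytes (most-significant first): CD EB.
In little-endian order the low byte comes first in memory.
So at ascending addresses the bytes are EB CD.

EB CD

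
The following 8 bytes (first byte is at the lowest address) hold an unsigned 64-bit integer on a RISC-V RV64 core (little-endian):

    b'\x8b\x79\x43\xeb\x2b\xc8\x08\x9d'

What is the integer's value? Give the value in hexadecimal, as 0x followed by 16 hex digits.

Little-endian: lowest address holds the least-significant byte.
Reassemble most-significant byte first: 9D 08 C8 2B EB 43 79 8B → 0x9D08C82BEB43798B.

0x9D08C82BEB43798B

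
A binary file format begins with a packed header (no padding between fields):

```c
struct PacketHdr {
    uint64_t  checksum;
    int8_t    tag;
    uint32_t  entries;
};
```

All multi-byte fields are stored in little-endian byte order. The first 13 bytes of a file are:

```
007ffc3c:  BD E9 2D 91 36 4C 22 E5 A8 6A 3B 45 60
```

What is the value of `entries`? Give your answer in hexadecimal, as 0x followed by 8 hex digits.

`entries` follows `checksum` (8 B), `tag` (1 B), so it starts at offset 8 + 1 = 9 and occupies 4 bytes.
Bytes at offsets 9..12: 6A 3B 45 60.
Little-endian: lowest address holds the least-significant byte.
Reassemble most-significant byte first: 60 45 3B 6A → 0x60453B6A.

0x60453B6A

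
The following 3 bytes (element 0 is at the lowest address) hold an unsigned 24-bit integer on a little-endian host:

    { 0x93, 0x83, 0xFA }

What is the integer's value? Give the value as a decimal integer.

Little-endian: lowest address holds the least-significant byte.
Reassemble most-significant byte first: FA 83 93 → 0xFA8393.
0xFA8393 = 16417683.

16417683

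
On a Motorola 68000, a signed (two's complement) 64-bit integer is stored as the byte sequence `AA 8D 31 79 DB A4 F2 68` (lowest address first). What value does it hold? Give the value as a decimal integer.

Big-endian stores the most-significant byte at the lowest address.
The bytes are already most-significant first: 0xAA8D3179DBA4F268.
Top bit is set, so as a signed 64-bit value this is 0xAA8D3179DBA4F268 − 2^64 = -6157210716099775896.

-6157210716099775896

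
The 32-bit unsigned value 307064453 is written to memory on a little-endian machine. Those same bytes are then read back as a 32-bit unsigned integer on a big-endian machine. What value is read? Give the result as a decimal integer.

2238598418

307064453 in 32-bit hexadecimal is 0x124D6E85.
Stored little-endian, the bytes at ascending addresses are 85 6E 4D 12.
Read back as big-endian, the last byte is least significant, giving 0x856E4D12.
0x856E4D12 = 2238598418.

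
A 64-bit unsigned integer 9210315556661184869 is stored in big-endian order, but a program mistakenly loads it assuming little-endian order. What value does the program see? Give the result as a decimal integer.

7298377110221869439

9210315556661184869 in 64-bit hexadecimal is 0x7FD19D33500B4965.
Stored big-endian, the bytes at ascending addresses are 7F D1 9D 33 50 0B 49 65.
Read back as little-endian, the first byte is least significant, giving 0x65490B50339DD17F.
0x65490B50339DD17F = 7298377110221869439.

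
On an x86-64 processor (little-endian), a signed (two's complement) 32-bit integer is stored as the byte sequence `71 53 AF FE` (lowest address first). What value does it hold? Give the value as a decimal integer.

-22064271

Little-endian stores the least-significant byte at the lowest address.
Reassemble most-significant byte first: FE AF 53 71 → 0xFEAF5371.
Top bit is set, so as a signed 32-bit value this is 0xFEAF5371 − 2^32 = -22064271.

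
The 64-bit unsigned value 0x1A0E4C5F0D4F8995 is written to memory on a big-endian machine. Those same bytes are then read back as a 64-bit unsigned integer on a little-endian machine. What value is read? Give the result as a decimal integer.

Stored big-endian, the bytes at ascending addresses are 1A 0E 4C 5F 0D 4F 89 95.
Read back as little-endian, the first byte is least significant, giving 0x95894F0D5F4C0E1A.
0x95894F0D5F4C0E1A = 10775230502312611354.

10775230502312611354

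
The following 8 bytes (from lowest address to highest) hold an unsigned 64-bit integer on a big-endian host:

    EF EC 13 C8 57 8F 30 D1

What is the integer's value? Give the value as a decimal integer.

17288214820751880401

Big-endian stores the most-significant byte at the lowest address.
The bytes are already most-significant first: 0xEFEC13C8578F30D1.
0xEFEC13C8578F30D1 = 17288214820751880401.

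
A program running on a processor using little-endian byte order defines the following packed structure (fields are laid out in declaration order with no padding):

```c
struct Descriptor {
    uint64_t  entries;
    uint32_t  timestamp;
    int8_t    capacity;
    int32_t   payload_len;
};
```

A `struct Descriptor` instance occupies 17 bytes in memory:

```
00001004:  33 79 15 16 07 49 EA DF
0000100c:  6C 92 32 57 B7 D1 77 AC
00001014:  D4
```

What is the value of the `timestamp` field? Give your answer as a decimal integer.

1462932076

`timestamp` follows `entries` (8 bytes), so it starts at byte offset 8 and occupies 4 bytes.
Bytes at offsets 8..11: 6C 92 32 57.
In little-endian order the low byte comes first in memory.
Reassemble most-significant byte first: 57 32 92 6C → 0x5732926C.
0x5732926C = 1462932076.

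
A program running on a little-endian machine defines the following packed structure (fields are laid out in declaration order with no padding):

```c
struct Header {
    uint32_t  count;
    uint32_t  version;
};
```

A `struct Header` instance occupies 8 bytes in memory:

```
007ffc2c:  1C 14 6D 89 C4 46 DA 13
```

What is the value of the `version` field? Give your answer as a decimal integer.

333072068

`version` follows `count` (4 bytes), so it starts at byte offset 4 and occupies 4 bytes.
Bytes at offsets 4..7: C4 46 DA 13.
In little-endian order the low byte comes first in memory.
Reassemble most-significant byte first: 13 DA 46 C4 → 0x13DA46C4.
0x13DA46C4 = 333072068.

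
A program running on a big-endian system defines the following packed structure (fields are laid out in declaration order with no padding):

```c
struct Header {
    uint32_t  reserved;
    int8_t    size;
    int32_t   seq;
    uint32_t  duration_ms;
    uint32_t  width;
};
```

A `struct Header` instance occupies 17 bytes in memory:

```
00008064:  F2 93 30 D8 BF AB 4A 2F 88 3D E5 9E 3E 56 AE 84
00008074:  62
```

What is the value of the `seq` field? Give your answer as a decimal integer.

`seq` follows `reserved` (4 B), `size` (1 B), so it starts at offset 4 + 1 = 5 and occupies 4 bytes.
Bytes at offsets 5..8: AB 4A 2F 88.
Big-endian: lowest address holds the most-significant byte.
The bytes are already most-significant first: 0xAB4A2F88.
Top bit is set, so as a signed 32-bit value this is 0xAB4A2F88 − 2^32 = -1421201528.

-1421201528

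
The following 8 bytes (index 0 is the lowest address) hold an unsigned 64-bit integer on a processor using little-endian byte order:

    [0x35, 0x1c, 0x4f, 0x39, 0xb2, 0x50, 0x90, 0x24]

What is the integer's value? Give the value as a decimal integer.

2634694508407626805

Little-endian: lowest address holds the least-significant byte.
Reassemble most-significant byte first: 24 90 50 B2 39 4F 1C 35 → 0x249050B2394F1C35.
0x249050B2394F1C35 = 2634694508407626805.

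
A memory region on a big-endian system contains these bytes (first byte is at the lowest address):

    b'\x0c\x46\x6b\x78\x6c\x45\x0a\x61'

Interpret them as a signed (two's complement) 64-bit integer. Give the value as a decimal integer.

884512541781592673

Big-endian stores the most-significant byte at the lowest address.
The bytes are already most-significant first: 0x0C466B786C450A61.
0x0C466B786C450A61 = 884512541781592673.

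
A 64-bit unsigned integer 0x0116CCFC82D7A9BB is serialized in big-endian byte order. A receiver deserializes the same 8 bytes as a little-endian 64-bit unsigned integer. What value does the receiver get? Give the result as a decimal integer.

Stored big-endian, the bytes at ascending addresses are 01 16 CC FC 82 D7 A9 BB.
Read back as little-endian, the first byte is least significant, giving 0xBBA9D782FCCC1601.
0xBBA9D782FCCC1601 = 13522576313743578625.

13522576313743578625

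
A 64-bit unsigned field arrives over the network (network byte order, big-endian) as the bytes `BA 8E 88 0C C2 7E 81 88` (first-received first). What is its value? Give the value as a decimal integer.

13442831526131564936

In big-endian order the high byte comes first in memory.
The bytes are already most-significant first: 0xBA8E880CC27E8188.
0xBA8E880CC27E8188 = 13442831526131564936.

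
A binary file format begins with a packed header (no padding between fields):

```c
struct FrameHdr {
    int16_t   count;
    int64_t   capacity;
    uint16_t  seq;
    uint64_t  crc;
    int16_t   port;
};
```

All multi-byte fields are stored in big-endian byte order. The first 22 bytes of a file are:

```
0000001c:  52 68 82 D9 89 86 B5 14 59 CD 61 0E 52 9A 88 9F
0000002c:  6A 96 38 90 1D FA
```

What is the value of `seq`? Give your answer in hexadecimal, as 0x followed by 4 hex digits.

0x610E

`seq` follows `count` (2 B), `capacity` (8 B), so it starts at offset 2 + 8 = 10 and occupies 2 bytes.
Bytes at offsets 10..11: 61 0E.
Big-endian: lowest address holds the most-significant byte.
The bytes are already most-significant first: 0x610E.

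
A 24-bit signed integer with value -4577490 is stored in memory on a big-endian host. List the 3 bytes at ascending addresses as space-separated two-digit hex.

Two's complement of -4577490 in 24 bits: 4577490 = 0x45D8D2; invert → 0xBA272D; add 1 → 0xBA272E.
Split into bytes (most-significant first): BA 27 2E.
Big-endian stores the most-significant byte at the lowest address.
So the memory order matches the most-significant-first order: BA 27 2E.

BA 27 2E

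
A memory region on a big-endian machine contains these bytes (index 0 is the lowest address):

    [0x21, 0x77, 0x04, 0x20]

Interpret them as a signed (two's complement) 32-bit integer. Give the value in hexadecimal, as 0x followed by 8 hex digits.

0x21770420

Big-endian stores the most-significant byte at the lowest address.
The bytes are already most-significant first: 0x21770420.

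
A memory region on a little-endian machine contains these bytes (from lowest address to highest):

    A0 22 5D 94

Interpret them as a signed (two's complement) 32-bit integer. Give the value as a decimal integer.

-1805835616

In little-endian order the low byte comes first in memory.
Reassemble most-significant byte first: 94 5D 22 A0 → 0x945D22A0.
Top bit is set, so as a signed 32-bit value this is 0x945D22A0 − 2^32 = -1805835616.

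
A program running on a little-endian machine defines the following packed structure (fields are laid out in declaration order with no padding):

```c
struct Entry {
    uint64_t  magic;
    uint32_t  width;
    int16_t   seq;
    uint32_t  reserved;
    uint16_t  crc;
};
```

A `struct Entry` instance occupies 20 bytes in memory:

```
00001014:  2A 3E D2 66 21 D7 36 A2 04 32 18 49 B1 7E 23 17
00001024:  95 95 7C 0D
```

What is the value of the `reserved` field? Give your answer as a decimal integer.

2509575971

`reserved` follows `magic` (8 B), `width` (4 B), `seq` (2 B), so it starts at offset 8 + 4 + 2 = 14 and occupies 4 bytes.
Bytes at offsets 14..17: 23 17 95 95.
Little-endian: lowest address holds the least-significant byte.
Reassemble most-significant byte first: 95 95 17 23 → 0x95951723.
0x95951723 = 2509575971.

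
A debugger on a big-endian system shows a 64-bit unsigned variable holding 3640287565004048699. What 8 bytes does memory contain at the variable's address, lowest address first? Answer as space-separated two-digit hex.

3640287565004048699 in hexadecimal, padded to 64 bits, is 0x3284E640D856893B.
Split into bytes (most-significant first): 32 84 E6 40 D8 56 89 3B.
In big-endian order the high byte comes first in memory.
So the memory order matches the most-significant-first order: 32 84 E6 40 D8 56 89 3B.

32 84 E6 40 D8 56 89 3B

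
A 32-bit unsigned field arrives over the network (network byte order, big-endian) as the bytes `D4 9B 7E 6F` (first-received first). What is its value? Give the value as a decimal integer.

Big-endian stores the most-significant byte at the lowest address.
The bytes are already most-significant first: 0xD49B7E6F.
0xD49B7E6F = 3566960239.

3566960239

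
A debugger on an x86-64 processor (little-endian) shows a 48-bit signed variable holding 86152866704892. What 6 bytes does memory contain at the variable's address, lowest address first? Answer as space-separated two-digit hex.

86152866704892 in hexadecimal, padded to 48 bits, is 0x4E5B07042DFC.
Split into bytes (most-significant first): 4E 5B 07 04 2D FC.
Little-endian stores the least-significant byte at the lowest address.
So at ascending addresses the bytes are FC 2D 04 07 5B 4E.

FC 2D 04 07 5B 4E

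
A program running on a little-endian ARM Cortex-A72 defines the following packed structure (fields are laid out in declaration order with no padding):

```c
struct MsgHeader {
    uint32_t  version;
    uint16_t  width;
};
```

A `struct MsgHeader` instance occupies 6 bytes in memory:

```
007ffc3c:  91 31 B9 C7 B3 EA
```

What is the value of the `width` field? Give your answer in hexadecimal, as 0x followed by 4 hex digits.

`width` follows `version` (4 bytes), so it starts at byte offset 4 and occupies 2 bytes.
Bytes at offsets 4..5: B3 EA.
Little-endian: lowest address holds the least-significant byte.
Reassemble most-significant byte first: EA B3 → 0xEAB3.

0xEAB3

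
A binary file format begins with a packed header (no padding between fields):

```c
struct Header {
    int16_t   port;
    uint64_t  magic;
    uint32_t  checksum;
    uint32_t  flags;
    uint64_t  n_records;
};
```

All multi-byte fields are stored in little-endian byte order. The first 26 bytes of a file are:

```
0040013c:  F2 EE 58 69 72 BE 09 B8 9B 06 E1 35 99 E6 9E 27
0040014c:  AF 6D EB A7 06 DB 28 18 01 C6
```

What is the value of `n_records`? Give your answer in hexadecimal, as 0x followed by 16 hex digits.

0xC6011828DB06A7EB

`n_records` follows `port` (2 B), `magic` (8 B), `checksum` (4 B), `flags` (4 B), so it starts at offset 2 + 8 + 4 + 4 = 18 and occupies 8 bytes.
Bytes at offsets 18..25: EB A7 06 DB 28 18 01 C6.
In little-endian order the low byte comes first in memory.
Reassemble most-significant byte first: C6 01 18 28 DB 06 A7 EB → 0xC6011828DB06A7EB.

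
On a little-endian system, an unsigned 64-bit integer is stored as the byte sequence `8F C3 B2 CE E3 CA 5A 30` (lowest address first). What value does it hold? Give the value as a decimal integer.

3484320341498708879

Little-endian: lowest address holds the least-significant byte.
Reassemble most-significant byte first: 30 5A CA E3 CE B2 C3 8F → 0x305ACAE3CEB2C38F.
0x305ACAE3CEB2C38F = 3484320341498708879.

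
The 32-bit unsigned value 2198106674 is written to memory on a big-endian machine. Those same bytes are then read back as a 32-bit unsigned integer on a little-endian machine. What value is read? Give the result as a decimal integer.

846333059

2198106674 in 32-bit hexadecimal is 0x83047232.
Stored big-endian, the bytes at ascending addresses are 83 04 72 32.
Read back as little-endian, the first byte is least significant, giving 0x32720483.
0x32720483 = 846333059.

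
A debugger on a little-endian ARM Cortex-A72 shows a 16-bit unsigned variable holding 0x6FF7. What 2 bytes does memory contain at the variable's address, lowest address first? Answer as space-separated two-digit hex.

Split into bytes (most-significant first): 6F F7.
Little-endian stores the least-significant byte at the lowest address.
So at ascending addresses the bytes are F7 6F.

F7 6F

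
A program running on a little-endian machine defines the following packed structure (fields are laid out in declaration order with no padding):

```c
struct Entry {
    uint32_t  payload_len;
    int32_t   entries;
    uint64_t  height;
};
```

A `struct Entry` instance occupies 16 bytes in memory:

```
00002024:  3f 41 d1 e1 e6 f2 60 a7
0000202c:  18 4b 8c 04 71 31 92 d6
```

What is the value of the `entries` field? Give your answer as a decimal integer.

`entries` follows `payload_len` (4 bytes), so it starts at byte offset 4 and occupies 4 bytes.
Bytes at offsets 4..7: E6 F2 60 A7.
In little-endian order the low byte comes first in memory.
Reassemble most-significant byte first: A7 60 F2 E6 → 0xA760F2E6.
Top bit is set, so as a signed 32-bit value this is 0xA760F2E6 − 2^32 = -1486818586.

-1486818586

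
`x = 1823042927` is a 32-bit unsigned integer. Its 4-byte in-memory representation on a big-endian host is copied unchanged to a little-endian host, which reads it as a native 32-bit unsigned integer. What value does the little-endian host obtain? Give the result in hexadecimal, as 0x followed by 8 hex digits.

1823042927 in 32-bit hexadecimal is 0x6CA96D6F.
Stored big-endian, the bytes at ascending addresses are 6C A9 6D 6F.
Read back as little-endian, the first byte is least significant, giving 0x6F6DA96C.

0x6F6DA96C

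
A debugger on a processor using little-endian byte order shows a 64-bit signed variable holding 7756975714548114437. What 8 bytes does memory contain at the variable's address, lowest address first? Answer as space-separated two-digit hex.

7756975714548114437 in hexadecimal, padded to 64 bits, is 0x6BA650506CF8E405.
Split into bytes (most-significant first): 6B A6 50 50 6C F8 E4 05.
Little-endian stores the least-significant byte at the lowest address.
So at ascending addresses the bytes are 05 E4 F8 6C 50 50 A6 6B.

05 E4 F8 6C 50 50 A6 6B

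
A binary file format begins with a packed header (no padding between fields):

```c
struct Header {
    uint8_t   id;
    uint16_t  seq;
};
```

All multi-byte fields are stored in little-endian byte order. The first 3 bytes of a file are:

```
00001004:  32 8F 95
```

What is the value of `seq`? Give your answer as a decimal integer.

`seq` follows `id` (1 byte), so it starts at byte offset 1 and occupies 2 bytes.
Bytes at offsets 1..2: 8F 95.
Little-endian: lowest address holds the least-significant byte.
Reassemble most-significant byte first: 95 8F → 0x958F.
0x958F = 38287.

38287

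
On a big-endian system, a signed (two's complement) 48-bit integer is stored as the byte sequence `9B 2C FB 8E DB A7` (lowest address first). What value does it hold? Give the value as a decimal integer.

In big-endian order the high byte comes first in memory.
The bytes are already most-significant first: 0x9B2CFB8EDBA7.
Top bit is set, so as a signed 48-bit value this is 0x9B2CFB8EDBA7 − 2^48 = -110857475400793.

-110857475400793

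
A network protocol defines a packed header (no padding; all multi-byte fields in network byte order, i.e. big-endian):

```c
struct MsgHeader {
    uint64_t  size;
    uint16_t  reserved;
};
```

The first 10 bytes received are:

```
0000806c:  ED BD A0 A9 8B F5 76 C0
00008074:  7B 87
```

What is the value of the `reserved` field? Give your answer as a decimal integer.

31623

`reserved` follows `size` (8 bytes), so it starts at byte offset 8 and occupies 2 bytes.
Bytes at offsets 8..9: 7B 87.
Big-endian: lowest address holds the most-significant byte.
The bytes are already most-significant first: 0x7B87.
0x7B87 = 31623.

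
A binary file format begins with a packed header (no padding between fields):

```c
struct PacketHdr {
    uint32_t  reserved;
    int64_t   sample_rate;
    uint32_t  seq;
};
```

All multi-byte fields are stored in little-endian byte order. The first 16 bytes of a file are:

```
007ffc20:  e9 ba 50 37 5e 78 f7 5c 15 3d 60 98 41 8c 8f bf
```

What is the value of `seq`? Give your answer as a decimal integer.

3213855809

`seq` follows `reserved` (4 B), `sample_rate` (8 B), so it starts at offset 4 + 8 = 12 and occupies 4 bytes.
Bytes at offsets 12..15: 41 8C 8F BF.
Little-endian stores the least-significant byte at the lowest address.
Reassemble most-significant byte first: BF 8F 8C 41 → 0xBF8F8C41.
0xBF8F8C41 = 3213855809.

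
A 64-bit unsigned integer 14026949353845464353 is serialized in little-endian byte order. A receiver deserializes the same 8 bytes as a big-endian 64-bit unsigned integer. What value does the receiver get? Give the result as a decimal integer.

2422191741042731458

14026949353845464353 in 64-bit hexadecimal is 0xC2A9BC1E8E5A9D21.
Stored little-endian, the bytes at ascending addresses are 21 9D 5A 8E 1E BC A9 C2.
Read back as big-endian, the last byte is least significant, giving 0x219D5A8E1EBCA9C2.
0x219D5A8E1EBCA9C2 = 2422191741042731458.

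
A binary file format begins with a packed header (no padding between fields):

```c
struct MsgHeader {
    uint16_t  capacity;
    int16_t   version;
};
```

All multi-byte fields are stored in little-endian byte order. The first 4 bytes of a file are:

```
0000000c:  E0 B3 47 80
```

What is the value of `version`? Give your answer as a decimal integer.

-32697

`version` follows `capacity` (2 bytes), so it starts at byte offset 2 and occupies 2 bytes.
Bytes at offsets 2..3: 47 80.
Little-endian: lowest address holds the least-significant byte.
Reassemble most-significant byte first: 80 47 → 0x8047.
Top bit is set, so as a signed 16-bit value this is 0x8047 − 2^16 = -32697.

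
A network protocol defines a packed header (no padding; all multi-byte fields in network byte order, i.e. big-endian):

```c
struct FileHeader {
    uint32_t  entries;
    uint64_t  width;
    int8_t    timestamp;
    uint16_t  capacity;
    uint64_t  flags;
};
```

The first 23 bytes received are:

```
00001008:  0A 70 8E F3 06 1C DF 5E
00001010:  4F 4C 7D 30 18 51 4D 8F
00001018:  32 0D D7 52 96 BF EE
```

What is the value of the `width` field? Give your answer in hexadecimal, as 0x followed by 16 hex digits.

`width` follows `entries` (4 bytes), so it starts at byte offset 4 and occupies 8 bytes.
Bytes at offsets 4..11: 06 1C DF 5E 4F 4C 7D 30.
In big-endian order the high byte comes first in memory.
The bytes are already most-significant first: 0x061CDF5E4F4C7D30.

0x061CDF5E4F4C7D30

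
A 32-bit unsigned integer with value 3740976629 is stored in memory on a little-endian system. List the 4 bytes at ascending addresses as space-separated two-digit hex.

F5 C5 FA DE

3740976629 in hexadecimal, padded to 32 bits, is 0xDEFAC5F5.
Split into bytes (most-significant first): DE FA C5 F5.
Little-endian stores the least-significant byte at the lowest address.
So at ascending addresses the bytes are F5 C5 FA DE.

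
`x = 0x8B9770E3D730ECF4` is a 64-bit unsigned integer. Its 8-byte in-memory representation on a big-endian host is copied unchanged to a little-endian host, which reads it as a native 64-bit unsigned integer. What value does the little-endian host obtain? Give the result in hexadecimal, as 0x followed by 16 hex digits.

0xF4EC30D7E370978B

Stored big-endian, the bytes at ascending addresses are 8B 97 70 E3 D7 30 EC F4.
Read back as little-endian, the first byte is least significant, giving 0xF4EC30D7E370978B.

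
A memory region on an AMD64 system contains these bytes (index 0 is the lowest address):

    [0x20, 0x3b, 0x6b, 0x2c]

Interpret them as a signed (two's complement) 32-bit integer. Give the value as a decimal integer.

745224992

Little-endian stores the least-significant byte at the lowest address.
Reassemble most-significant byte first: 2C 6B 3B 20 → 0x2C6B3B20.
0x2C6B3B20 = 745224992.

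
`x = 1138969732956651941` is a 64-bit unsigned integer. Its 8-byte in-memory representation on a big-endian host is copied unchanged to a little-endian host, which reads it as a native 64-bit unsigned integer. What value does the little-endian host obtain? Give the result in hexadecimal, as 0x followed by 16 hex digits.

1138969732956651941 in 64-bit hexadecimal is 0x0FCE6EF006CD81A5.
Stored big-endian, the bytes at ascending addresses are 0F CE 6E F0 06 CD 81 A5.
Read back as little-endian, the first byte is least significant, giving 0xA581CD06F06ECE0F.

0xA581CD06F06ECE0F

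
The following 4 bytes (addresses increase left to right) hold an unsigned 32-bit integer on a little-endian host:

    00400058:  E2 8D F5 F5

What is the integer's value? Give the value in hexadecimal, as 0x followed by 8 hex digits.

0xF5F58DE2

In little-endian order the low byte comes first in memory.
Reassemble most-significant byte first: F5 F5 8D E2 → 0xF5F58DE2.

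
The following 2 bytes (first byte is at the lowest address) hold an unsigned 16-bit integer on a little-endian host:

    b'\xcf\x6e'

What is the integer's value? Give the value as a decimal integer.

Little-endian stores the least-significant byte at the lowest address.
Reassemble most-significant byte first: 6E CF → 0x6ECF.
0x6ECF = 28367.

28367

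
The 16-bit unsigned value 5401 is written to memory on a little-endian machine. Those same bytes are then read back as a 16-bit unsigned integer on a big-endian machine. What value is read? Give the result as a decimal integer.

6421

5401 in 16-bit hexadecimal is 0x1519.
Stored little-endian, the bytes at ascending addresses are 19 15.
Read back as big-endian, the last byte is least significant, giving 0x1915.
0x1915 = 6421.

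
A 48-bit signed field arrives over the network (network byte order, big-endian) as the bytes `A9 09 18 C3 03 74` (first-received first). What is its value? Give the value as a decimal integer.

-95618441477260

Big-endian: lowest address holds the most-significant byte.
The bytes are already most-significant first: 0xA90918C30374.
Top bit is set, so as a signed 48-bit value this is 0xA90918C30374 − 2^48 = -95618441477260.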